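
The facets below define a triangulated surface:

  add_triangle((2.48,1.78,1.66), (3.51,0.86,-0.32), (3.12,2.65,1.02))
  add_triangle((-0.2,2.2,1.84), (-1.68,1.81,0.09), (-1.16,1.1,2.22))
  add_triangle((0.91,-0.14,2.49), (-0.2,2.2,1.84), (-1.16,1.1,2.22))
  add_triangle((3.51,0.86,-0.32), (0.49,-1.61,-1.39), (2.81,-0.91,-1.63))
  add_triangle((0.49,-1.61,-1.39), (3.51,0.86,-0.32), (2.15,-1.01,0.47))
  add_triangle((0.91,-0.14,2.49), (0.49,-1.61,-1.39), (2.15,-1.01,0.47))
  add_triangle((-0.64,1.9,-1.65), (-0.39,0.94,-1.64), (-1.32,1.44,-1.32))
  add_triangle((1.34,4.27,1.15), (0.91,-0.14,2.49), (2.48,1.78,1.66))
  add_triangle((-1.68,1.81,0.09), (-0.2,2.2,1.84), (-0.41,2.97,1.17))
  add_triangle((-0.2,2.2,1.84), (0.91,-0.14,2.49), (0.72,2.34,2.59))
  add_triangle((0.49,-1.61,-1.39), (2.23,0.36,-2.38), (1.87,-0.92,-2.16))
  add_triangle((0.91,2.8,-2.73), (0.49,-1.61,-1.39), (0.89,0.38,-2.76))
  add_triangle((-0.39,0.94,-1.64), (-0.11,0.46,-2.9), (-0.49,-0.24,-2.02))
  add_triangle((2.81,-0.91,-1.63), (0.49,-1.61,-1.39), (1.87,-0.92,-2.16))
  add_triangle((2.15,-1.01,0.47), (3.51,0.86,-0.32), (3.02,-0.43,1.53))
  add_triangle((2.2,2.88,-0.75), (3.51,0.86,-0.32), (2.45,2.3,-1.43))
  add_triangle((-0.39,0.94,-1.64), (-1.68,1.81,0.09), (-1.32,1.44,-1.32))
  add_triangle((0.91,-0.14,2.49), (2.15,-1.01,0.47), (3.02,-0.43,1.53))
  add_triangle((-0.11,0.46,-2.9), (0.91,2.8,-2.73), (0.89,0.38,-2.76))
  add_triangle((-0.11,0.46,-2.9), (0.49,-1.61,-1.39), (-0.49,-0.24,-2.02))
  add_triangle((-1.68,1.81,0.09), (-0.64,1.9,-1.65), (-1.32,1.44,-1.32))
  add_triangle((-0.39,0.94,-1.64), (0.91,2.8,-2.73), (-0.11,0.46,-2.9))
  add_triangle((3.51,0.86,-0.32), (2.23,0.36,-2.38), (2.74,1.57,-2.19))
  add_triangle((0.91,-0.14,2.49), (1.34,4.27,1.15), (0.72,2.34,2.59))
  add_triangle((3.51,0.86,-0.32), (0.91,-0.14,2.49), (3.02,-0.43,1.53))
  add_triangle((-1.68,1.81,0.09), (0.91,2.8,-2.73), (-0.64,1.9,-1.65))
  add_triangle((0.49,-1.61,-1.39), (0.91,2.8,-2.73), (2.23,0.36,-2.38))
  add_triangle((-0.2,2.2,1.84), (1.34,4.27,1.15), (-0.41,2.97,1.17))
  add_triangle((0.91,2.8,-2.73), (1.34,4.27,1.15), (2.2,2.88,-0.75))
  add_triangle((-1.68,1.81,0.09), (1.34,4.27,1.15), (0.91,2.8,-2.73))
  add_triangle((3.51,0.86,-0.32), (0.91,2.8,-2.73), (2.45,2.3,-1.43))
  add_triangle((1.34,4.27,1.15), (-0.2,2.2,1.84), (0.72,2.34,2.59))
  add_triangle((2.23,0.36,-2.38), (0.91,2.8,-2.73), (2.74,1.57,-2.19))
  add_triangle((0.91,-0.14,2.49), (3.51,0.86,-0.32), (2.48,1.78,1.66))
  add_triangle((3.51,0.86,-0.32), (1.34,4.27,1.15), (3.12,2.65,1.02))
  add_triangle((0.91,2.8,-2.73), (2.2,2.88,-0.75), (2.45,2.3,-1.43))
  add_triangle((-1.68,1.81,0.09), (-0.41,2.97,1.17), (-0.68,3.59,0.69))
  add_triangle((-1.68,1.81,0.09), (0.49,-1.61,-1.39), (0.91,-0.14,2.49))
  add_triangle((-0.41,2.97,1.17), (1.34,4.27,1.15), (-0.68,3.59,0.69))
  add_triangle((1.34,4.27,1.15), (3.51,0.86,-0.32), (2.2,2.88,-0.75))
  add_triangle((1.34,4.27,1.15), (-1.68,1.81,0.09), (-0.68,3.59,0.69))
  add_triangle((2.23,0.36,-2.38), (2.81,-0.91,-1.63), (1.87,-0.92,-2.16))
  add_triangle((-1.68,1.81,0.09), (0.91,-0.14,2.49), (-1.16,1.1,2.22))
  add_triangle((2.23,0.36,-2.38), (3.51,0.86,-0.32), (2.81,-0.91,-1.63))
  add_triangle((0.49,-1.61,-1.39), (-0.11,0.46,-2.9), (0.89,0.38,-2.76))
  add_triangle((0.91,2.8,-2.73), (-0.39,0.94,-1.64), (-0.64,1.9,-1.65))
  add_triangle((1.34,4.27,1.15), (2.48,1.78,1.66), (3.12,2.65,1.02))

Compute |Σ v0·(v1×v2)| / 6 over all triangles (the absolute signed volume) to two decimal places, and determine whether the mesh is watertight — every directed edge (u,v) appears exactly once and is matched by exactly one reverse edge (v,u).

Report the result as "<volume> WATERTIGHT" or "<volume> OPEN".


Per-triangle v0·(v1×v2)/6:
  t1: +1.1858
  t2: +1.2758
  t3: +1.4410
  t4: +0.1324
  t5: +1.8835
  t6: +0.9786
  t7: +0.2162
  t8: +2.6549
  t9: +0.6571
  t10: +0.6834
  t11: +0.2907
  t12: +0.0712
  t13: +0.2246
  t14: +0.5680
  t15: +1.1672
  t16: +1.1061
  t17: -0.1941
  t18: +0.7221
  t19: +1.1663
  t20: +0.5127
  t21: +0.4629
  t22: +0.7081
  t23: +1.3559
  t24: +1.3563
  t25: +1.3776
  t26: +0.8741
  t27: +1.9591
  t28: +0.9569
  t29: +3.1800
  t30: +5.5828
  t31: +0.8129
  t32: +1.2291
  t33: +1.4612
  t34: +2.1651
  t35: +1.6046
  t36: +1.1558
  t37: +0.4558
  t38: +0.4483
  t39: +0.7403
  t40: +3.0091
  t41: +0.0681
  t42: +0.7049
  t43: -0.6142
  t44: +1.8857
  t45: +0.8649
  t46: +0.4903
  t47: +1.5039
Σ = +52.5429 → |volume| = 52.54

Directed edges: 141 total; 7 unmatched, e.g. (-0.49,-0.24,-2.02)→(-0.39,0.94,-1.64) → open.

52.54 OPEN


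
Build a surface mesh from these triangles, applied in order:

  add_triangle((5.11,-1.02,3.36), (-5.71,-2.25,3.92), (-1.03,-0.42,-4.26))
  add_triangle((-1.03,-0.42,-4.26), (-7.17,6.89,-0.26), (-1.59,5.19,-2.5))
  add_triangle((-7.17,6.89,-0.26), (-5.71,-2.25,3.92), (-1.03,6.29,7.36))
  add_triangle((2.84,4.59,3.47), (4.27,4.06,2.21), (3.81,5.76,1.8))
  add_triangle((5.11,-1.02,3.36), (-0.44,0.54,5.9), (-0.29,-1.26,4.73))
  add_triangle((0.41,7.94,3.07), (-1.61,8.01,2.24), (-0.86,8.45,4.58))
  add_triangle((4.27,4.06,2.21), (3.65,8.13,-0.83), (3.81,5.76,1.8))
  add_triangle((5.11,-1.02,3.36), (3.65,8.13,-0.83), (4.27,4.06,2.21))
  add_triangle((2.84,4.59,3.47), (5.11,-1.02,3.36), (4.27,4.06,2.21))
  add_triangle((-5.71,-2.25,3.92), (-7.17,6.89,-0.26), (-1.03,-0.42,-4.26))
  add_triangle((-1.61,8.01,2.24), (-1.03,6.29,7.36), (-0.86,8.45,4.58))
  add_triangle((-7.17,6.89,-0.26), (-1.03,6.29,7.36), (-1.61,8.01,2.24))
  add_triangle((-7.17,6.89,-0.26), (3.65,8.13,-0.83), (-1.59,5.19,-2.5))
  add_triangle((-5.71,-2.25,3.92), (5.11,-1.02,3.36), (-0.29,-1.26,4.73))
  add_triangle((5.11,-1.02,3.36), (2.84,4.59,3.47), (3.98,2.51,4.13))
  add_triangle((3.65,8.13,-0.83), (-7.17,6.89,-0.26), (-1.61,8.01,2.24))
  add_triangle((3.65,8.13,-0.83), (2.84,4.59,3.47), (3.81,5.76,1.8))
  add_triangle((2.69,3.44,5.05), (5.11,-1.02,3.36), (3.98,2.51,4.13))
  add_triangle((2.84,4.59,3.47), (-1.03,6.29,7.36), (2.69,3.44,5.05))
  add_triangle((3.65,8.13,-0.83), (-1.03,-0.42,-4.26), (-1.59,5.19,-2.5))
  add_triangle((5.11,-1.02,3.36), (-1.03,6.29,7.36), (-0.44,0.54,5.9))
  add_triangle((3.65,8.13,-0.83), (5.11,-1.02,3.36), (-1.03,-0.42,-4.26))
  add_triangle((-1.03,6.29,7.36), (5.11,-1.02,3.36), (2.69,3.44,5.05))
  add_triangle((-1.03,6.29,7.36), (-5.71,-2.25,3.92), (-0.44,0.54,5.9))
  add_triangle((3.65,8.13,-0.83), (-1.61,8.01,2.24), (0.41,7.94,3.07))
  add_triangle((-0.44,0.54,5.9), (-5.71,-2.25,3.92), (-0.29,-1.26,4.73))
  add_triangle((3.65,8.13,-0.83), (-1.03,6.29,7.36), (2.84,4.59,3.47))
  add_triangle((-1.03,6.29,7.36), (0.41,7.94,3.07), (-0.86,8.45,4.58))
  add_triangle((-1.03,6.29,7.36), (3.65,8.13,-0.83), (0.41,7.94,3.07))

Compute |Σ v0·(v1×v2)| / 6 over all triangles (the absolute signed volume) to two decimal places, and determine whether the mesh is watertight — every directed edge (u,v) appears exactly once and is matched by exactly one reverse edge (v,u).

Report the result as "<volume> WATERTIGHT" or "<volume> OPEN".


Per-triangle v0·(v1×v2)/6:
  t1: +14.4322
  t2: +22.5937
  t3: +94.5337
  t4: +3.2736
  t5: +8.8418
  t6: +4.9859
  t7: +3.5659
  t8: +9.0041
  t9: +9.3297
  t10: +45.9943
  t11: +5.5759
  t12: +42.5733
  t13: +29.7536
  t14: +5.5919
  t15: +2.1349
  t16: +39.3955
  t17: +4.0107
  t18: +4.1097
  t19: +10.3415
  t20: +20.6093
  t21: +28.9772
  t22: +28.7511
  t23: +10.2195
  t24: +31.1547
  t25: +14.3042
  t26: +9.1797
  t27: +29.0175
  t28: +6.1002
  t29: +13.9414
Σ = +552.2967 → |volume| = 552.30

Directed edges: 87 total; 3 unmatched, e.g. (2.84,4.59,3.47)→(3.98,2.51,4.13) → open.

552.30 OPEN


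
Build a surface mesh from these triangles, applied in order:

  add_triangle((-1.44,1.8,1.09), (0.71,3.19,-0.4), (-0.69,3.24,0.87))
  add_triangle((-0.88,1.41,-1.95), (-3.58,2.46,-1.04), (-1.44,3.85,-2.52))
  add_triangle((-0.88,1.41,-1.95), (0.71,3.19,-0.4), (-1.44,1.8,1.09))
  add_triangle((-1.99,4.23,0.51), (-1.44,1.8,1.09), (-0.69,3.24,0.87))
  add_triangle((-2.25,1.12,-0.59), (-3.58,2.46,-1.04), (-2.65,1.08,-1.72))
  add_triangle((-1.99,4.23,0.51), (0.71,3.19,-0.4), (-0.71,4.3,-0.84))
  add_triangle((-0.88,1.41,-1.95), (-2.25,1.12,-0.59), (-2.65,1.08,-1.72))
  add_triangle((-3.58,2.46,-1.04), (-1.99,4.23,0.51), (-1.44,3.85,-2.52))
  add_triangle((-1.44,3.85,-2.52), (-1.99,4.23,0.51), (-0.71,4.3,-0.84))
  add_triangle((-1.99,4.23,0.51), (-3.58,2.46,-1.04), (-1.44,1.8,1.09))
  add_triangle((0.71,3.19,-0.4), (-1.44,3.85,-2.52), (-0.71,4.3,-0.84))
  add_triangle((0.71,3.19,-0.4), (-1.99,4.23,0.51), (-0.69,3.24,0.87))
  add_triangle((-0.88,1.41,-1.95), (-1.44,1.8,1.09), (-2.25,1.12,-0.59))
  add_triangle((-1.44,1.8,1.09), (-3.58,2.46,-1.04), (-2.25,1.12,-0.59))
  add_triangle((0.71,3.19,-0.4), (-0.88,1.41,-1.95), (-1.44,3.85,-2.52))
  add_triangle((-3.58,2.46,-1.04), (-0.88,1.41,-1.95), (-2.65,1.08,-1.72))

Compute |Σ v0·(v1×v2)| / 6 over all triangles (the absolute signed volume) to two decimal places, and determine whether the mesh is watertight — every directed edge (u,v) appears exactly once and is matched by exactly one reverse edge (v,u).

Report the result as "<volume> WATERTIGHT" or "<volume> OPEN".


14.71 WATERTIGHT

Per-triangle v0·(v1×v2)/6:
  t1: -0.2618
  t2: +1.8820
  t3: -2.5704
  t4: +0.7139
  t5: +0.2697
  t6: +1.3910
  t7: -0.5278
  t8: +5.4468
  t9: +2.4067
  t10: +2.0500
  t11: +1.4383
  t12: +1.2086
  t13: -1.2333
  t14: +0.4142
  t15: +0.8723
  t16: +1.2056
Σ = +14.7059 → |volume| = 14.71

Directed edges: 48 total, each appears once with its reverse present → watertight.


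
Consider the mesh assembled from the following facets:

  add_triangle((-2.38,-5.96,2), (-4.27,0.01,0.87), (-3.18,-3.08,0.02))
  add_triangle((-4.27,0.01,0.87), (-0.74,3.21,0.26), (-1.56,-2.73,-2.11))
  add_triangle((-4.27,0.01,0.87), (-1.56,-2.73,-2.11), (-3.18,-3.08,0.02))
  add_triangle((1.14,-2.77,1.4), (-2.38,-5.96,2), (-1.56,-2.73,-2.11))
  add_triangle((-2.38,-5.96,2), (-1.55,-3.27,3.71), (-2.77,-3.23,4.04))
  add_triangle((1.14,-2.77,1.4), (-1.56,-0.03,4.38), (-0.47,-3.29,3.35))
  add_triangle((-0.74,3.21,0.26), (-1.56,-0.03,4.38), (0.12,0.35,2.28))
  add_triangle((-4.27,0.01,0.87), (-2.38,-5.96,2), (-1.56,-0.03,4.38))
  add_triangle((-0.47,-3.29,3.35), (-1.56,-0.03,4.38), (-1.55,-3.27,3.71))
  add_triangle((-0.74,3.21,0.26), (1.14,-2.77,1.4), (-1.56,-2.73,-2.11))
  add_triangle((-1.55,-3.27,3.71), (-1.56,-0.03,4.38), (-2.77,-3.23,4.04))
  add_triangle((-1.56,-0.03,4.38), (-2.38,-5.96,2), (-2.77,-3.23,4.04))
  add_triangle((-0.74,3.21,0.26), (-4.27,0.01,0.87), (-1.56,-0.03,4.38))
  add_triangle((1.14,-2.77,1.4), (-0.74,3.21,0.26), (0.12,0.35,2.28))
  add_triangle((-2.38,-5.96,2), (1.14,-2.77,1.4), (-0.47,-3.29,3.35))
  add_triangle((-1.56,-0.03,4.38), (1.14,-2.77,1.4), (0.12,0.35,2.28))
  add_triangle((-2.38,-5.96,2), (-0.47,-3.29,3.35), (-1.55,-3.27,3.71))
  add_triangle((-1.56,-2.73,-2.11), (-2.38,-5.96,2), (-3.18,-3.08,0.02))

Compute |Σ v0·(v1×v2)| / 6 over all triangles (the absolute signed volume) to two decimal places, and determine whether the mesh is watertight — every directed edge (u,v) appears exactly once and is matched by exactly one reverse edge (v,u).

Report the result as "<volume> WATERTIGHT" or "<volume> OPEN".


73.48 WATERTIGHT

Per-triangle v0·(v1×v2)/6:
  t1: +5.9948
  t2: +5.3308
  t3: +4.1130
  t4: +6.5322
  t5: +3.1244
  t6: +2.4508
  t7: +2.3581
  t8: +17.2096
  t9: +2.2581
  t10: -1.3959
  t11: +2.6183
  t12: -1.8795
  t13: +9.2774
  t14: +0.4296
  t15: +4.6168
  t16: +2.3155
  t17: +2.7347
  t18: +5.3887
Σ = +73.4774 → |volume| = 73.48

Directed edges: 54 total, each appears once with its reverse present → watertight.


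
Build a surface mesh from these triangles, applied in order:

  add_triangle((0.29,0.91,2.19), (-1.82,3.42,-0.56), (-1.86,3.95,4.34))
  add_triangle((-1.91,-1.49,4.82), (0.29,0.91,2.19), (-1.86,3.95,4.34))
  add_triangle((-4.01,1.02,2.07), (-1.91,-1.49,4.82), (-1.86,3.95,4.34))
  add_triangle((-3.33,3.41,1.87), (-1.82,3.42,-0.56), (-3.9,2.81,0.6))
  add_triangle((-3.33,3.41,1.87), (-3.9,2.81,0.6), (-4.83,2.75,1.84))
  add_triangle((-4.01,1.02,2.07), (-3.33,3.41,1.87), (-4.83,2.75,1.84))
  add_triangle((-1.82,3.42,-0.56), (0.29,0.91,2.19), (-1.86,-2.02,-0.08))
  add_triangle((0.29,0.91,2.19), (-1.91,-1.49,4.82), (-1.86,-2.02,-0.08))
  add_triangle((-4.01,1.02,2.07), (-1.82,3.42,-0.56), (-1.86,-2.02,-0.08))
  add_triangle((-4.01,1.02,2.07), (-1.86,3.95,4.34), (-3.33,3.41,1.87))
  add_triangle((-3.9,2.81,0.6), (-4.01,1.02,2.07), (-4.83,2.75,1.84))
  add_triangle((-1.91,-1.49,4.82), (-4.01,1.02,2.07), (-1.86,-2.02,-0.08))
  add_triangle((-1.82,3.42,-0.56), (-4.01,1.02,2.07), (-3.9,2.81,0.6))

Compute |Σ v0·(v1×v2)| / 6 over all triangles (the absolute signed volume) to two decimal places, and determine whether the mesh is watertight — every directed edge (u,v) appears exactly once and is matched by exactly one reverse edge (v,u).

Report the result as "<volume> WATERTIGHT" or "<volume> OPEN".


38.59 OPEN

Per-triangle v0·(v1×v2)/6:
  t1: +1.8781
  t2: +5.1006
  t3: +13.3724
  t4: +2.4127
  t5: +1.3649
  t6: +1.2726
  t7: -3.7317
  t8: -0.5099
  t9: +4.5542
  t10: +5.4385
  t11: +0.6432
  t12: +7.7619
  t13: -0.9710
Σ = +38.5865 → |volume| = 38.59

Directed edges: 39 total; 3 unmatched, e.g. (-1.82,3.42,-0.56)→(-1.86,3.95,4.34) → open.


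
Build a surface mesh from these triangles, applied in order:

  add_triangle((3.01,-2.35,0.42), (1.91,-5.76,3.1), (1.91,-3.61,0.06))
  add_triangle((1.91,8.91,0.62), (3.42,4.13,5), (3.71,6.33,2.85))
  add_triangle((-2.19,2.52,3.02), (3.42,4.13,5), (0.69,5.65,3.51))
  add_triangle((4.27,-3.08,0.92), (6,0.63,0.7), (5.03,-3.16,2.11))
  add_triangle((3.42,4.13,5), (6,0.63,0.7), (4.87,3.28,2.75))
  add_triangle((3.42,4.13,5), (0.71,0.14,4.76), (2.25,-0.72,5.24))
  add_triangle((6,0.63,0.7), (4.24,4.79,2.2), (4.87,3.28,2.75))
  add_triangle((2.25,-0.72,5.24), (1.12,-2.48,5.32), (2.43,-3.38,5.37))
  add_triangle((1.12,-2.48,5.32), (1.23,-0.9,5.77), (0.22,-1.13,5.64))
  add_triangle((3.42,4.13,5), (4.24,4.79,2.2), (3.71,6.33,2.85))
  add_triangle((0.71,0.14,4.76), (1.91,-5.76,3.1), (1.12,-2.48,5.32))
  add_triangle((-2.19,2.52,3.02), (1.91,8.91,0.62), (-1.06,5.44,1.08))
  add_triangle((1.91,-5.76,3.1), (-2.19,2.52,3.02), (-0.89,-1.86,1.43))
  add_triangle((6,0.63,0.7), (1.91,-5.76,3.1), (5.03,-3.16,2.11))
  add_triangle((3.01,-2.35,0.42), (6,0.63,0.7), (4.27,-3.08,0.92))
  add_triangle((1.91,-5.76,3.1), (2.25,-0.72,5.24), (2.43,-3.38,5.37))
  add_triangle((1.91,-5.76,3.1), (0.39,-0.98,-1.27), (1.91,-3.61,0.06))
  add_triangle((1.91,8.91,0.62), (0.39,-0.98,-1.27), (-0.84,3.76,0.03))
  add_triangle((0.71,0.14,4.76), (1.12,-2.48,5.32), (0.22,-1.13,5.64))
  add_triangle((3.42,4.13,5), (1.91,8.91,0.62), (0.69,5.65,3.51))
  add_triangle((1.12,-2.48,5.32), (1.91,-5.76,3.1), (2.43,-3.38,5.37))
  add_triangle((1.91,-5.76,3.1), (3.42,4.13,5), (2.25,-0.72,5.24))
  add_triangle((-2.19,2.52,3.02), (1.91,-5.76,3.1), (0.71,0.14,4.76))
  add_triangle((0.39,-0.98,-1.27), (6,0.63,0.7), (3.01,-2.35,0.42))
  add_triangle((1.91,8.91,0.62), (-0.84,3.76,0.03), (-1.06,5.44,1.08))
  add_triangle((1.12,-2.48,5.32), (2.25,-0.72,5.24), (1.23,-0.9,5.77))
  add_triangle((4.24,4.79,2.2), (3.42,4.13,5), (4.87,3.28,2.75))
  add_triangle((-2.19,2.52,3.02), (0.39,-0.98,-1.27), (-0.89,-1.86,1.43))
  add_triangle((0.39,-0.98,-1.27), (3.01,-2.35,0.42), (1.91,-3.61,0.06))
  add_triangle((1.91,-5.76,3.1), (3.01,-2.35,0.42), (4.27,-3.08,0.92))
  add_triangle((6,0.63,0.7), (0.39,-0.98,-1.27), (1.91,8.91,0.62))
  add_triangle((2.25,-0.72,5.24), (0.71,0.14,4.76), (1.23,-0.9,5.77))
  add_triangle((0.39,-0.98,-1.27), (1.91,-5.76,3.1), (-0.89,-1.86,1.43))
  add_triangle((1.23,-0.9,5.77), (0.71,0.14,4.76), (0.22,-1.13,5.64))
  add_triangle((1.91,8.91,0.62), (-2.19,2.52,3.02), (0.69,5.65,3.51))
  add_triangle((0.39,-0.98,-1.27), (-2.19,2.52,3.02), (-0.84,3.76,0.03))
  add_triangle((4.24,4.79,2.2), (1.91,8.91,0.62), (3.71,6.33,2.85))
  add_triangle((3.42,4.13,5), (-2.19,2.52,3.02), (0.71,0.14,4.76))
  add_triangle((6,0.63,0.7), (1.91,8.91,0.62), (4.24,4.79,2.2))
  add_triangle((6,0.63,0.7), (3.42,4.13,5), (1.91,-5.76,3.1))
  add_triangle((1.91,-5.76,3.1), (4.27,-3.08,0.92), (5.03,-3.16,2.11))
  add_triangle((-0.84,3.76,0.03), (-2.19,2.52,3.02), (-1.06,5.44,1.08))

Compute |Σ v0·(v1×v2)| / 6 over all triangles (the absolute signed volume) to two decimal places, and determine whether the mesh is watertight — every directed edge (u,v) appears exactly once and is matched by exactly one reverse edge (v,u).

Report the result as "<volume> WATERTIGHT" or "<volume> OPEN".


Per-triangle v0·(v1×v2)/6:
  t1: +3.4541
  t2: +7.3979
  t3: +9.7189
  t4: +3.8185
  t5: +4.5111
  t6: +6.4943
  t7: +4.7582
  t8: +2.8764
  t9: +1.5554
  t10: +4.7008
  t11: -1.5124
  t12: +6.5600
  t13: +5.7725
  t14: +1.5325
  t15: +0.8818
  t16: +0.7573
  t17: +1.1126
  t18: +3.1440
  t19: -1.6351
  t20: +15.3790
  t21: +3.9942
  t22: +8.3657
  t23: +9.4648
  t24: +3.5775
  t25: +2.4804
  t26: +1.7966
  t27: +5.1060
  t28: +0.8101
  t29: +1.3378
  t30: +1.0549
  t31: +11.0518
  t32: +0.9900
  t33: +2.5732
  t34: +0.9069
  t35: +10.4352
  t36: +0.9653
  t37: +4.9745
  t38: +13.5012
  t39: +13.1269
  t40: +38.2740
  t41: +4.0964
  t42: +1.3489
Σ = +221.5102 → |volume| = 221.51

Directed edges: 126 total, each appears once with its reverse present → watertight.

221.51 WATERTIGHT


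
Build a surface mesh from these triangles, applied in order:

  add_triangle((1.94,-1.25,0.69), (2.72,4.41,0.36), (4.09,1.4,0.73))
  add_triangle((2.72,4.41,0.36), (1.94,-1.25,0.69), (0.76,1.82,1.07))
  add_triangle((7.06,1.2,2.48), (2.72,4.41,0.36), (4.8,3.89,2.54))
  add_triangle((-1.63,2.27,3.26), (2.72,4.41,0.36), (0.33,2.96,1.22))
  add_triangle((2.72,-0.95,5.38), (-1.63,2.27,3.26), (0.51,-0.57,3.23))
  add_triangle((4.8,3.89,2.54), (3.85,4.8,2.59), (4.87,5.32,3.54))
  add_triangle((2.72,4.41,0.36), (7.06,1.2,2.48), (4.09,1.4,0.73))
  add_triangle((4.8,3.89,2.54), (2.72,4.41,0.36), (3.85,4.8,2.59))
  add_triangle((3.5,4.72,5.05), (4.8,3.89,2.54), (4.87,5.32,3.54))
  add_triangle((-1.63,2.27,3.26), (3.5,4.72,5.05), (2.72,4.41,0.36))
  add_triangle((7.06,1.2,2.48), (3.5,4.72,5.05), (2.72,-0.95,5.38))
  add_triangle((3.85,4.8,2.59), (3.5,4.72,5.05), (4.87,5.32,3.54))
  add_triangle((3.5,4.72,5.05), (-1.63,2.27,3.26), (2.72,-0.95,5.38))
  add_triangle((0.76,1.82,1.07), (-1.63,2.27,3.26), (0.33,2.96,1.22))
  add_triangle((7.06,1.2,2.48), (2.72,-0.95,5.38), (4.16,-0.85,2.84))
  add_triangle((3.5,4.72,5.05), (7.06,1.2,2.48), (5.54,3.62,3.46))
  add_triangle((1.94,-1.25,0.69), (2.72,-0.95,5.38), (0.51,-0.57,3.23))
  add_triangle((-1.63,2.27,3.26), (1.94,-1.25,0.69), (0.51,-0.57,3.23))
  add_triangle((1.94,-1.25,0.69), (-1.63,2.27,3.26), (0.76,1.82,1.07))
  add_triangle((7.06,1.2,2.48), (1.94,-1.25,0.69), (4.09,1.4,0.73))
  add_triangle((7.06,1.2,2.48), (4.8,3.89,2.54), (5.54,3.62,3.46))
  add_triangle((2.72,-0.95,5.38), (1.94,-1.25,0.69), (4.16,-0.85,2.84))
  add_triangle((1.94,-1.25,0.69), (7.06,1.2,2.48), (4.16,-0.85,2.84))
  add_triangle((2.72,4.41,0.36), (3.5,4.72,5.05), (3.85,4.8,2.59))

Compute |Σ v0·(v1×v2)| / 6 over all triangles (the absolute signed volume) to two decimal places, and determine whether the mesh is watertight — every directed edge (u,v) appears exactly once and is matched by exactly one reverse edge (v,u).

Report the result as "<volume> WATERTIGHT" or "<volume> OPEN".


Per-triangle v0·(v1×v2)/6:
  t1: -0.6515
  t2: -2.0471
  t3: +6.1203
  t4: +1.2011
  t5: +2.8644
  t6: +0.6869
  t7: +2.7889
  t8: +2.4258
  t9: +2.0623
  t10: +11.7194
  t11: +27.8252
  t12: +1.3604
  t13: +18.9113
  t14: -0.9360
  t15: +5.8153
  t16: +4.6921
  t17: +1.1355
  t18: -1.5020
  t19: -2.5521
  t20: +1.3066
  t21: +2.7852
  t22: +2.2585
  t23: +2.5471
  t24: +2.0983
Σ = +92.9161 → |volume| = 92.92

Directed edges: 72 total; 6 unmatched, e.g. (0.76,1.82,1.07)→(2.72,4.41,0.36) → open.

92.92 OPEN


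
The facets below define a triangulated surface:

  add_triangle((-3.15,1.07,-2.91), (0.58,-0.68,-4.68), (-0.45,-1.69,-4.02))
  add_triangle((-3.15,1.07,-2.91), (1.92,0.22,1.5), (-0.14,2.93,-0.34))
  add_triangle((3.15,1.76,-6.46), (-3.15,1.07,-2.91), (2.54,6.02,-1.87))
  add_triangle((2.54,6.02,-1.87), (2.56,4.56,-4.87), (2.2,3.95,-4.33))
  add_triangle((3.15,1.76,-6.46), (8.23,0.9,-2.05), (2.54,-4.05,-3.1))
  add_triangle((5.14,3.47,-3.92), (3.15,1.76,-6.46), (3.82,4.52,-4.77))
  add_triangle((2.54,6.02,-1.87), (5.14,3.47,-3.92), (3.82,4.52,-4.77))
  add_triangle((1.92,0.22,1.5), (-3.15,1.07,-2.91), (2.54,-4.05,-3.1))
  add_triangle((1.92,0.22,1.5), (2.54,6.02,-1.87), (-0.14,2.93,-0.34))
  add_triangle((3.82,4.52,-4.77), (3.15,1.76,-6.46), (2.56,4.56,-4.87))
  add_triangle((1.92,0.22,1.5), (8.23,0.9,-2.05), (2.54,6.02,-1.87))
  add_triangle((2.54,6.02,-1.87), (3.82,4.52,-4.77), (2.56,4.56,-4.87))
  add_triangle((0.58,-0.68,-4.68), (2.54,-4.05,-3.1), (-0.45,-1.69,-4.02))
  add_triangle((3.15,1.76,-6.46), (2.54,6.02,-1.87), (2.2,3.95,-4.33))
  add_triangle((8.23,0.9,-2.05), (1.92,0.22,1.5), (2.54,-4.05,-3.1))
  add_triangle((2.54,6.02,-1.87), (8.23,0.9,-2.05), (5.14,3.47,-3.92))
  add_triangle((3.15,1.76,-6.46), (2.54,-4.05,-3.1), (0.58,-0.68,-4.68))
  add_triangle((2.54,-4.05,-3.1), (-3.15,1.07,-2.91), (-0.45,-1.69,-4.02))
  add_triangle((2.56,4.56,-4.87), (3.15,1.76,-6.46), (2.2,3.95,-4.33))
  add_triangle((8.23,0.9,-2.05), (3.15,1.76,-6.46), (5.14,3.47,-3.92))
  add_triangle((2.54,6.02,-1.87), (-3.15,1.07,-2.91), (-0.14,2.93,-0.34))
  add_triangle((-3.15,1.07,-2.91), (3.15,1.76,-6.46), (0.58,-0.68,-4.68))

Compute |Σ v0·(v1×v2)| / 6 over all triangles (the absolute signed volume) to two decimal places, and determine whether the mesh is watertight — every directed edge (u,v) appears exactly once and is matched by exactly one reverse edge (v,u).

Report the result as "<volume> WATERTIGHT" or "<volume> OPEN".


182.36 WATERTIGHT

Per-triangle v0·(v1×v2)/6:
  t1: +4.1324
  t2: -0.3177
  t3: +27.5936
  t4: +0.1319
  t5: +38.4810
  t6: +7.3305
  t7: +6.9594
  t8: -2.9519
  t9: +3.2109
  t10: +4.5584
  t11: +15.5986
  t12: +4.4803
  t13: +4.5218
  t14: -4.3305
  t15: +11.7094
  t16: +15.8560
  t17: +11.1342
  t18: +0.7615
  t19: +0.2442
  t20: +17.5120
  t21: +5.6195
  t22: +10.1253
Σ = +182.3608 → |volume| = 182.36

Directed edges: 66 total, each appears once with its reverse present → watertight.


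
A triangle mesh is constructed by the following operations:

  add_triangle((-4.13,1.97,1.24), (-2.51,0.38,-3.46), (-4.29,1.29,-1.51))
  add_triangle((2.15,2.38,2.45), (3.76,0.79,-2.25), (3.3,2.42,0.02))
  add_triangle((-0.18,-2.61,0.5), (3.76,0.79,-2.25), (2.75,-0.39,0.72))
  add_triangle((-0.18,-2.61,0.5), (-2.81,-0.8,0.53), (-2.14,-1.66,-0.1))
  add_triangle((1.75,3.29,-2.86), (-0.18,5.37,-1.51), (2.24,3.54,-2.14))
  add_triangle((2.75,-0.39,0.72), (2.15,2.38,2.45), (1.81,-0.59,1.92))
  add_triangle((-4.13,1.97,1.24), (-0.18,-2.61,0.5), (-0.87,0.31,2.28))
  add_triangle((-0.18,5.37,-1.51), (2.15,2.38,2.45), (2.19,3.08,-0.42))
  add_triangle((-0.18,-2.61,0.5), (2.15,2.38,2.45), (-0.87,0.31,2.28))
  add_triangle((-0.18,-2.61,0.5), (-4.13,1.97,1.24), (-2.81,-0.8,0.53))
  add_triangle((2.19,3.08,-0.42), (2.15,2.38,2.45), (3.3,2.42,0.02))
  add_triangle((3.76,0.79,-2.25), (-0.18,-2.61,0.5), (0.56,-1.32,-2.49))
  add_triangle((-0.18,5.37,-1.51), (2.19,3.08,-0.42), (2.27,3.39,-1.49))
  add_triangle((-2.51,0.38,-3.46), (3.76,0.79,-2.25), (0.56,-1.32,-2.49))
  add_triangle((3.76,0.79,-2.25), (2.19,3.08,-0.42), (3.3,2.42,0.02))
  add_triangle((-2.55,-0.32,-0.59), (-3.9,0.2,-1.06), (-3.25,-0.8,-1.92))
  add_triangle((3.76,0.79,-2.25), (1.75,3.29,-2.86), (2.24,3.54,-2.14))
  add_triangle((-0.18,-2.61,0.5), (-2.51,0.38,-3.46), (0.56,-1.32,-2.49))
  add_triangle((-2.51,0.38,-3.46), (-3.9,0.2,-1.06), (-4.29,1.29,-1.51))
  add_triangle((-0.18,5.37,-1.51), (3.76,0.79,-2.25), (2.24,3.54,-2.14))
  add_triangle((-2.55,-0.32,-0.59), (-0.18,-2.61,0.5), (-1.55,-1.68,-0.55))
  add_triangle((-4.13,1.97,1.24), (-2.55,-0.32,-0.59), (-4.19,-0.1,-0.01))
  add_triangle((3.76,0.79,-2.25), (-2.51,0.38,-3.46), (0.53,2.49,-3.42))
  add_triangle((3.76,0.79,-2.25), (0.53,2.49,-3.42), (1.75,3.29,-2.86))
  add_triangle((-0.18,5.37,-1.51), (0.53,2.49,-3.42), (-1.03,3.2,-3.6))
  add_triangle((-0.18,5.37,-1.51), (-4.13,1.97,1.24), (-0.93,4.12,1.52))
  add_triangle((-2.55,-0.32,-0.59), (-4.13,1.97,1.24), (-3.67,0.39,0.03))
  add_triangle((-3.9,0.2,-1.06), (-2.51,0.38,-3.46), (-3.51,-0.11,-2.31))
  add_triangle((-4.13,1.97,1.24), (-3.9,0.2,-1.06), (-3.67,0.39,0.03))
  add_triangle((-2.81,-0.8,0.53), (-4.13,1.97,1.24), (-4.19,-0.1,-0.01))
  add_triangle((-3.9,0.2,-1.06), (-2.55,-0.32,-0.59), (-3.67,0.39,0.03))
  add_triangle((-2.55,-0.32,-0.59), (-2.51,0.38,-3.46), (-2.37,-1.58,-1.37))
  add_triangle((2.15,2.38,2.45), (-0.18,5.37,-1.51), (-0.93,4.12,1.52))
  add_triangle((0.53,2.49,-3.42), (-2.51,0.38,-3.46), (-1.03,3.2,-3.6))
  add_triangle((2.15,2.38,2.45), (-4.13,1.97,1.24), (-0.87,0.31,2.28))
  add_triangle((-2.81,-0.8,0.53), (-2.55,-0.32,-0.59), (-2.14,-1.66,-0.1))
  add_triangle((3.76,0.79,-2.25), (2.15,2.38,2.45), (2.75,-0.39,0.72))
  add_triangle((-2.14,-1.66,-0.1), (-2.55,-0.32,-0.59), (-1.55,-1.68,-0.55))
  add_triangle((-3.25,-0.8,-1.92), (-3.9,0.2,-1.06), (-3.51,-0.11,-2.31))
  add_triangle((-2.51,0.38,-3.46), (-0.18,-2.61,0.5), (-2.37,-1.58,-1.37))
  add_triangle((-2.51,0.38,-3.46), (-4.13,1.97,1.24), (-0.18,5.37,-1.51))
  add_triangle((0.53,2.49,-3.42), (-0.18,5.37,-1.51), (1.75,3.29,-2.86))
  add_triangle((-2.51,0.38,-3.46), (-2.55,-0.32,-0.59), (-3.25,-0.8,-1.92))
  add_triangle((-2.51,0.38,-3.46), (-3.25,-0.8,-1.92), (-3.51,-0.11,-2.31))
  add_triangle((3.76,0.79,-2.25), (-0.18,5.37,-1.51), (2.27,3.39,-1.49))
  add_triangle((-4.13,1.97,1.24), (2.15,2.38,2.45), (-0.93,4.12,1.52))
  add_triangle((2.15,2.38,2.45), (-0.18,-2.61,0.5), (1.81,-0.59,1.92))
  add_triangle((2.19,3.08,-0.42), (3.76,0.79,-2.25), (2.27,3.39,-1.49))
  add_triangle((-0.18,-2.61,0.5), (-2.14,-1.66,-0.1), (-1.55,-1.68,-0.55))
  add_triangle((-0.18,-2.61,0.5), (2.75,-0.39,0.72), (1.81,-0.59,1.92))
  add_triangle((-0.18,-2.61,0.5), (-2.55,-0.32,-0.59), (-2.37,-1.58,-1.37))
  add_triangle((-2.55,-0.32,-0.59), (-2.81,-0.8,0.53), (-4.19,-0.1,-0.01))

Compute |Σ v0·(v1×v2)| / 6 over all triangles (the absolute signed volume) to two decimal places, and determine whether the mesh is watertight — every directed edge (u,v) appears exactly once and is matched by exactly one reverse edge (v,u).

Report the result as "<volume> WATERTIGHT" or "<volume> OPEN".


131.37 OPEN

Per-triangle v0·(v1×v2)/6:
  t1: +0.6196
  t2: +1.6327
  t3: +3.5752
  t4: +0.8329
  t5: +2.1789
  t6: +2.0678
  t7: +3.7139
  t8: +5.5119
  t9: +3.1477
  t10: +1.2391
  t11: +2.1671
  t12: +3.8269
  t13: +2.0533
  t14: +5.6957
  t15: +2.3114
  t16: +0.3685
  t17: +2.0226
  t18: +3.9853
  t19: +1.8758
  t20: -0.4019
  t21: -0.5524
  t22: +0.6173
  t23: +5.6321
  t24: +2.9801
  t25: +3.7287
  t26: +8.4710
  t27: -0.1360
  t28: +0.7451
  t29: +0.8644
  t30: +1.4150
  t31: +0.3146
  t32: +1.8122
  t33: +7.5561
  t34: +2.9414
  t35: +4.9560
  t36: +0.6228
  t37: +5.1247
  t38: +0.3626
  t39: +0.6566
  t40: +1.4861
  t41: +16.2058
  t42: +3.4660
  t43: -0.8249
  t44: +0.6797
  t45: +2.5071
  t46: +4.9249
  t47: +0.7785
  t48: +1.8417
  t49: +0.5074
  t50: +1.6632
  t51: +1.1988
  t52: +0.3960
Σ = +131.3669 → |volume| = 131.37

Directed edges: 156 total; 6 unmatched, e.g. (-4.29,1.29,-1.51)→(-4.13,1.97,1.24) → open.


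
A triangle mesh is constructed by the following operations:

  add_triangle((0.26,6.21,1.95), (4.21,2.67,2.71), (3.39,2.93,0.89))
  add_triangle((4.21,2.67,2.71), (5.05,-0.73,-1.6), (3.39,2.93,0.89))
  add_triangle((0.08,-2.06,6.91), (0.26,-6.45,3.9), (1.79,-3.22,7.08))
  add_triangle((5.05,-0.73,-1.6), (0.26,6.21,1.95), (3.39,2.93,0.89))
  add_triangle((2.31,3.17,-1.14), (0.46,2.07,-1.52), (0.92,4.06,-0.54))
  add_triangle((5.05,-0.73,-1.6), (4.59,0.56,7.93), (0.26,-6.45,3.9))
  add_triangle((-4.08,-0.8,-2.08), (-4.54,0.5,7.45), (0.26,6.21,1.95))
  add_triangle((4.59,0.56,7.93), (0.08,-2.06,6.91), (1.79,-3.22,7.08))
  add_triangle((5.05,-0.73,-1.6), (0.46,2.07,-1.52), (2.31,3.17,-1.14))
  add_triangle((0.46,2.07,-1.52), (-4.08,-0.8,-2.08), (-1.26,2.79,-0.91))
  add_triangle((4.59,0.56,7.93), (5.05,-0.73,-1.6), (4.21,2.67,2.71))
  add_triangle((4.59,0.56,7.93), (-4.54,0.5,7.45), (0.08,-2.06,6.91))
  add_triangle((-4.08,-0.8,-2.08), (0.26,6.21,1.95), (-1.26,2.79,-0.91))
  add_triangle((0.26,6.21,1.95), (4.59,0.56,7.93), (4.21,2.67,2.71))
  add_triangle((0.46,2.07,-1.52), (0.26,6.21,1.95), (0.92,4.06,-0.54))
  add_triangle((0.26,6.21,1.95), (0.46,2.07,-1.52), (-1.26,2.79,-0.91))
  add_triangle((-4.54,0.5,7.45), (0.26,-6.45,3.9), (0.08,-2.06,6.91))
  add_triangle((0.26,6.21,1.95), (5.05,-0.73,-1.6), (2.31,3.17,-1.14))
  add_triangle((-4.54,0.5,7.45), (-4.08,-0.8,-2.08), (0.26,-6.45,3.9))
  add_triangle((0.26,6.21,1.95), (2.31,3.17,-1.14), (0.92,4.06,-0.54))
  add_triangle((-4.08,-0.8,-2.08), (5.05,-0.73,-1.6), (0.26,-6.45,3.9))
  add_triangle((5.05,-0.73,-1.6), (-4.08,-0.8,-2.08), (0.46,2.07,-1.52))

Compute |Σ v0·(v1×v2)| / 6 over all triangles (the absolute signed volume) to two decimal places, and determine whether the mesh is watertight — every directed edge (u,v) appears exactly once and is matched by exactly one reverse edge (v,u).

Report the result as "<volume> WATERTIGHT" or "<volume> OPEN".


341.05 OPEN

Per-triangle v0·(v1×v2)/6:
  t1: +6.4566
  t2: +6.2206
  t3: +10.1262
  t4: +4.4775
  t5: +1.3450
  t6: +54.7489
  t7: +39.1770
  t8: +11.4986
  t9: +3.3190
  t10: +3.2631
  t11: +21.7312
  t12: +29.6750
  t13: +4.8743
  t14: +24.0445
  t15: +0.9832
  t16: +3.7824
  t17: +27.4971
  t18: +8.1398
  t19: +46.7271
  t20: +2.4322
  t21: +22.8610
  t22: +7.6723
Σ = +341.0528 → |volume| = 341.05

Directed edges: 66 total; 6 unmatched, e.g. (0.26,-6.45,3.9)→(1.79,-3.22,7.08) → open.


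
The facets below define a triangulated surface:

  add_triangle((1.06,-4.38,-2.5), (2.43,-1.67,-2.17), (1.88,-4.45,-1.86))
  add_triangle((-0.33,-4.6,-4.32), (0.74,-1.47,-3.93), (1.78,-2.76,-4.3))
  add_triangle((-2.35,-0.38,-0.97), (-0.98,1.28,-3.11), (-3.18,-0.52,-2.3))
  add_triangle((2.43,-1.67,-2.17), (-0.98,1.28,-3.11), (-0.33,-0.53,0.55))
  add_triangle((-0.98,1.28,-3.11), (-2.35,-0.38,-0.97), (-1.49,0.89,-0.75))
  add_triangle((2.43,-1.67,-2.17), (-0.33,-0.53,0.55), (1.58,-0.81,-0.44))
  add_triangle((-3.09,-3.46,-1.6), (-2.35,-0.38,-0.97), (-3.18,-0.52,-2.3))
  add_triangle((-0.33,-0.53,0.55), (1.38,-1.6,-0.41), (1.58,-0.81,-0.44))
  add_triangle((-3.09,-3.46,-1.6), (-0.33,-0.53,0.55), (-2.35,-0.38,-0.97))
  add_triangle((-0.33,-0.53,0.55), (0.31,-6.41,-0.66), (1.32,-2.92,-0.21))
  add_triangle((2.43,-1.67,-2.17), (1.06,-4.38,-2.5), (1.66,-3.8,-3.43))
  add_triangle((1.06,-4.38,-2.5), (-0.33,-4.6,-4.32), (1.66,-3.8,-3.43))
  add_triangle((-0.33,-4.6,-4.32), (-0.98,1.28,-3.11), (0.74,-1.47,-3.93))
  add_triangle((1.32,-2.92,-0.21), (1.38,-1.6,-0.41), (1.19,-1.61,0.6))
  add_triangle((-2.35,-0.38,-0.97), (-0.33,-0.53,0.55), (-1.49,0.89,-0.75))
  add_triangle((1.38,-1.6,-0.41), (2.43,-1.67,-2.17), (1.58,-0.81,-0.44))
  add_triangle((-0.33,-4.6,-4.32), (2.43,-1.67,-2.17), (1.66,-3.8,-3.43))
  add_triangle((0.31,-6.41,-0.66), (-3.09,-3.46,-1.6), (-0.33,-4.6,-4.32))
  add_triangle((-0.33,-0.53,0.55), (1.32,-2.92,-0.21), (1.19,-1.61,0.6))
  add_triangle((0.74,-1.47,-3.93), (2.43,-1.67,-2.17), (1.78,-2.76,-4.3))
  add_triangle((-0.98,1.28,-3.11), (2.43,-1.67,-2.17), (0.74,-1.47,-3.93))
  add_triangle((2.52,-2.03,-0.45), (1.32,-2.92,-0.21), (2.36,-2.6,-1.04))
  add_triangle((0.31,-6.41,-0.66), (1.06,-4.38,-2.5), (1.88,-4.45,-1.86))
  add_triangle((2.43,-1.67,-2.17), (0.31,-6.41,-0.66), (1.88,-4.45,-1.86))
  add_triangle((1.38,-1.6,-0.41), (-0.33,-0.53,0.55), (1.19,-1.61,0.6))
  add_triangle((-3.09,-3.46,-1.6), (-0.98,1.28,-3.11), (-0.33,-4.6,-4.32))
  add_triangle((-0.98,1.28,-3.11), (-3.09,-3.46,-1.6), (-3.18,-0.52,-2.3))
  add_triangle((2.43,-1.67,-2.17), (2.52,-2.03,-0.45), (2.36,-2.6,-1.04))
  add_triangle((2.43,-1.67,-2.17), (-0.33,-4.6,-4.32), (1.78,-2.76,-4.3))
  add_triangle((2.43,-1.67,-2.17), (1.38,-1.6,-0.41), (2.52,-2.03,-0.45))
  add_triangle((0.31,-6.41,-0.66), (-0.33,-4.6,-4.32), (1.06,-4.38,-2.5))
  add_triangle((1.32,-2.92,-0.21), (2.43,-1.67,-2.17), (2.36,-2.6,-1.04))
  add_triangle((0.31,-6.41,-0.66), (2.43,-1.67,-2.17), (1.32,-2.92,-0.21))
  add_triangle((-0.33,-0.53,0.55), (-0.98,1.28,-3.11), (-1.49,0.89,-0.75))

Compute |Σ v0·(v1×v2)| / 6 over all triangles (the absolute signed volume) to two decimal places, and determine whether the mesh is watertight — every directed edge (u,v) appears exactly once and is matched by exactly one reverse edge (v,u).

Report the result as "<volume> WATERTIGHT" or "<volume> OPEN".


Per-triangle v0·(v1×v2)/6:
  t1: +1.7189
  t2: +2.7591
  t3: +0.5624
  t4: -1.1587
  t5: +1.1223
  t6: -0.3261
  t7: +1.1441
  t8: +0.1124
  t9: +0.8562
  t10: +0.7958
  t11: +1.2073
  t12: +2.2444
  t13: +4.8900
  t14: +0.2951
  t15: +0.2788
  t16: +0.3481
  t17: +1.1626
  t18: +12.6510
  t19: +0.3307
  t20: +0.9792
  t21: +2.3548
  t22: +0.4899
  t23: +2.3741
  t24: -0.0354
  t25: -0.1762
  t26: +10.7501
  t27: +3.2756
  t28: +0.5843
  t29: +2.4265
  t30: -0.3758
  t31: +4.6947
  t32: +0.4865
  t33: +2.7437
  t34: -0.3490
Σ = +61.2173 → |volume| = 61.22

Directed edges: 102 total; 6 unmatched, e.g. (-3.09,-3.46,-1.6)→(-0.33,-0.53,0.55) → open.

61.22 OPEN


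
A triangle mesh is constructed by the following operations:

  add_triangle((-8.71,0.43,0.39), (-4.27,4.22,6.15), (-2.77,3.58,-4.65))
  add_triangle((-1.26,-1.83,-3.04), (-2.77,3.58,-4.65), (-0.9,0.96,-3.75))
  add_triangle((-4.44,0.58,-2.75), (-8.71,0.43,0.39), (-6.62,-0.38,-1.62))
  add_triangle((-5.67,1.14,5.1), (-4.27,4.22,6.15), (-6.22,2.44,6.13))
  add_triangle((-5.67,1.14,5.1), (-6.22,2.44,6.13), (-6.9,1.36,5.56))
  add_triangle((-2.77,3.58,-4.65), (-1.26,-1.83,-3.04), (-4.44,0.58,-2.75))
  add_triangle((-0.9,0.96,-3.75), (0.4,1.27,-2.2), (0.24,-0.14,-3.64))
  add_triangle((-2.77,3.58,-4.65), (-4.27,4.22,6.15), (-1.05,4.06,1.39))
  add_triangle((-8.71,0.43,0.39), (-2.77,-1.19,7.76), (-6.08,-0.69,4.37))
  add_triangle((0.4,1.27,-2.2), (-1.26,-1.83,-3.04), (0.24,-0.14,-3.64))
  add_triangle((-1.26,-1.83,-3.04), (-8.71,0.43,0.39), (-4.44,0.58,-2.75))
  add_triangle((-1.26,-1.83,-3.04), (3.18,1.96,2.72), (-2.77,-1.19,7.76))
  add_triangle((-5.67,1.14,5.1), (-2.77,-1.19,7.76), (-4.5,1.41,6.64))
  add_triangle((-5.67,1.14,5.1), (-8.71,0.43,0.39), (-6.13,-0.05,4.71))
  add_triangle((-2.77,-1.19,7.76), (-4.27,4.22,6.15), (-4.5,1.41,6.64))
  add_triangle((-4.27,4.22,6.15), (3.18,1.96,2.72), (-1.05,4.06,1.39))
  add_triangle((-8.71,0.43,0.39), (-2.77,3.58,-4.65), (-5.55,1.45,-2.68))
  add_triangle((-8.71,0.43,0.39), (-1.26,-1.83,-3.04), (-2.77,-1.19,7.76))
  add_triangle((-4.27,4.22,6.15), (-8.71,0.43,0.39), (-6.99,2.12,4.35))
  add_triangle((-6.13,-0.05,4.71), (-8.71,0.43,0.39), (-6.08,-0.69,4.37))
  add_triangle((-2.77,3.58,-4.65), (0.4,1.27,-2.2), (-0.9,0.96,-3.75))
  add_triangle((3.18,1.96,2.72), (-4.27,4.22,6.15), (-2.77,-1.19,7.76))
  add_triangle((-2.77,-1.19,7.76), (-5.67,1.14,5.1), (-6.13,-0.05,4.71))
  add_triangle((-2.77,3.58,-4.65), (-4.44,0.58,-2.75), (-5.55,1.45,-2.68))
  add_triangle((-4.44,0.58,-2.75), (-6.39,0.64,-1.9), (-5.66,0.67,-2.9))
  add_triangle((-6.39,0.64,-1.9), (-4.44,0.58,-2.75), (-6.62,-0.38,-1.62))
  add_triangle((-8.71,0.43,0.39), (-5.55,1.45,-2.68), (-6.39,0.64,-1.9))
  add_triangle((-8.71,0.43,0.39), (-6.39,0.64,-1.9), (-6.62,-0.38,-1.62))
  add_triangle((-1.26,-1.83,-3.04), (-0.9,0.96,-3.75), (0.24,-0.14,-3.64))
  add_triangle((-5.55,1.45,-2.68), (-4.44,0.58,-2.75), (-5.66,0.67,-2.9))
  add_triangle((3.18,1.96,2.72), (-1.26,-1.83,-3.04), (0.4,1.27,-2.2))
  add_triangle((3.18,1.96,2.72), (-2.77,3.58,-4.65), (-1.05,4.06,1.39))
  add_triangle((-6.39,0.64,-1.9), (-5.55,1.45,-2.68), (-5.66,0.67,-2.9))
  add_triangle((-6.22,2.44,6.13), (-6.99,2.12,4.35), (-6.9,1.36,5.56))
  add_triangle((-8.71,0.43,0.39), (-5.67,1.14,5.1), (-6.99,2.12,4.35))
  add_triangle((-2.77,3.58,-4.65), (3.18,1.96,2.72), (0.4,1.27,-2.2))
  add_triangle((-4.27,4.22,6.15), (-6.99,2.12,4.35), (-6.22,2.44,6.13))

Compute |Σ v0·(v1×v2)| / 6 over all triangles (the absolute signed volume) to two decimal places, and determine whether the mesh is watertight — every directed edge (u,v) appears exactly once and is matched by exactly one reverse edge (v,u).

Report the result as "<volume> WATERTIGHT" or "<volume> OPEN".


277.31 OPEN

Per-triangle v0·(v1×v2)/6:
  t1: +57.5697
  t2: +3.4884
  t3: -4.0294
  t4: +0.8952
  t5: +0.7127
  t6: +9.7122
  t7: +1.1136
  t8: +18.5093
  t9: -3.0835
  t10: -0.9352
  t11: +9.7217
  t12: +5.1172
  t13: +6.7951
  t14: +8.0187
  t15: +7.7063
  t16: +16.1456
  t17: +6.4879
  t18: +26.9386
  t19: +8.1421
  t20: +4.2779
  t21: +2.1166
  t22: +34.0968
  t23: +7.7120
  t24: +3.3782
  t25: -0.0184
  t26: +1.5381
  t27: +2.3524
  t28: +3.1460
  t29: +2.1707
  t30: +0.3638
  t31: +2.4837
  t32: +12.1018
  t33: +1.0459
  t34: +2.7448
  t35: +7.4460
  t36: +5.8866
  t37: +5.4460
Σ = +277.3149 → |volume| = 277.31

Directed edges: 111 total; 9 unmatched, e.g. (-5.67,1.14,5.1)→(-4.27,4.22,6.15) → open.


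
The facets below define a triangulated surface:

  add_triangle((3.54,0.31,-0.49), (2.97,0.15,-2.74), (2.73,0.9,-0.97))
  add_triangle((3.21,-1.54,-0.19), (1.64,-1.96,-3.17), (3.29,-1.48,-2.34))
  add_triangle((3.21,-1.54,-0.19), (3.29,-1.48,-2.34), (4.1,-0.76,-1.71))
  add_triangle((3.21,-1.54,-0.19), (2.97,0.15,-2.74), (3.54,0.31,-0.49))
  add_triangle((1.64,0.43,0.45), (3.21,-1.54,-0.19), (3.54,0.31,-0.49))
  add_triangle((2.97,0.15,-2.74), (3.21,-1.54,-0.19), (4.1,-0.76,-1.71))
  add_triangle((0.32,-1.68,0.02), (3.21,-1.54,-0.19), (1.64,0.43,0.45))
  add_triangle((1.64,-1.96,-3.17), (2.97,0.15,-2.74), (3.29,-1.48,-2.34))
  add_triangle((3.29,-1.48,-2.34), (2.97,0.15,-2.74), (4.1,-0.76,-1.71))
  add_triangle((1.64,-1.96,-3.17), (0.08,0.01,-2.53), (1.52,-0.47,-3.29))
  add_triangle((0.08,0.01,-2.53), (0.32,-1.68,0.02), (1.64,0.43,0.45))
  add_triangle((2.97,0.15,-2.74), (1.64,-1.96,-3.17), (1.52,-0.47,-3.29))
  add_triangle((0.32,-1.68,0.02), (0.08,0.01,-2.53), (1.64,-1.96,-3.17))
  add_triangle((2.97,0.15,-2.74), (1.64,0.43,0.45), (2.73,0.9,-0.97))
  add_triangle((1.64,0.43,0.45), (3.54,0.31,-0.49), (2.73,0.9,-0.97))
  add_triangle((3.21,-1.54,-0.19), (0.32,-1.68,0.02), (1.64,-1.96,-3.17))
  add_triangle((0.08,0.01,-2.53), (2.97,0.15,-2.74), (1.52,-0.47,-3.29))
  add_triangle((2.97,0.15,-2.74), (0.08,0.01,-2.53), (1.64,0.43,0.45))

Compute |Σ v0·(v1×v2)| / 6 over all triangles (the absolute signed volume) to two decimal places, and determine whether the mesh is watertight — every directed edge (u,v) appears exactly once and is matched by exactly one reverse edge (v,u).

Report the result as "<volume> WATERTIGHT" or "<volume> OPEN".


Per-triangle v0·(v1×v2)/6:
  t1: +0.9466
  t2: +1.5082
  t3: +1.3080
  t4: +2.5188
  t5: +0.7704
  t6: -0.4195
  t7: +0.4721
  t8: +2.0532
  t9: +1.3560
  t10: +0.8641
  t11: -1.2302
  t12: +1.4604
  t13: +0.8240
  t14: -0.4744
  t15: +0.3640
  t16: +2.5340
  t17: +0.6703
  t18: +0.4279
Σ = +15.9541 → |volume| = 15.95

Directed edges: 54 total, each appears once with its reverse present → watertight.

15.95 WATERTIGHT


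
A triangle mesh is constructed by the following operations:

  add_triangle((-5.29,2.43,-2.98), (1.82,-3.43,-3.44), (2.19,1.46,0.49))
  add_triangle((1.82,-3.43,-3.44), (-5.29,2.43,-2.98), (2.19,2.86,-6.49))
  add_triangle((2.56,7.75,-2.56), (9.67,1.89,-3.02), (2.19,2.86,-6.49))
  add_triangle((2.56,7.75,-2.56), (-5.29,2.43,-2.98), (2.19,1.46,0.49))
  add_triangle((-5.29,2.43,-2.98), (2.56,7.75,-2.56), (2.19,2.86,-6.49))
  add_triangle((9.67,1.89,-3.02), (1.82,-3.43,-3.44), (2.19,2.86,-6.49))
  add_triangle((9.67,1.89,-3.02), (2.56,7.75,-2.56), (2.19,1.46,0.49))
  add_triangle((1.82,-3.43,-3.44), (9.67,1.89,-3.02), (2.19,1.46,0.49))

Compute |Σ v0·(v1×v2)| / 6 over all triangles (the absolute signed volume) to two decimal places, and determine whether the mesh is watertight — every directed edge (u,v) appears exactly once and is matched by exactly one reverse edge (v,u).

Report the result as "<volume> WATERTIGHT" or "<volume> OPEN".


198.11 WATERTIGHT

Per-triangle v0·(v1×v2)/6:
  t1: -11.4091
  t2: +32.8841
  t3: +60.9377
  t4: +2.8487
  t5: +47.1419
  t6: +46.6798
  t7: +16.6445
  t8: +2.3866
Σ = +198.1143 → |volume| = 198.11

Directed edges: 24 total, each appears once with its reverse present → watertight.
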